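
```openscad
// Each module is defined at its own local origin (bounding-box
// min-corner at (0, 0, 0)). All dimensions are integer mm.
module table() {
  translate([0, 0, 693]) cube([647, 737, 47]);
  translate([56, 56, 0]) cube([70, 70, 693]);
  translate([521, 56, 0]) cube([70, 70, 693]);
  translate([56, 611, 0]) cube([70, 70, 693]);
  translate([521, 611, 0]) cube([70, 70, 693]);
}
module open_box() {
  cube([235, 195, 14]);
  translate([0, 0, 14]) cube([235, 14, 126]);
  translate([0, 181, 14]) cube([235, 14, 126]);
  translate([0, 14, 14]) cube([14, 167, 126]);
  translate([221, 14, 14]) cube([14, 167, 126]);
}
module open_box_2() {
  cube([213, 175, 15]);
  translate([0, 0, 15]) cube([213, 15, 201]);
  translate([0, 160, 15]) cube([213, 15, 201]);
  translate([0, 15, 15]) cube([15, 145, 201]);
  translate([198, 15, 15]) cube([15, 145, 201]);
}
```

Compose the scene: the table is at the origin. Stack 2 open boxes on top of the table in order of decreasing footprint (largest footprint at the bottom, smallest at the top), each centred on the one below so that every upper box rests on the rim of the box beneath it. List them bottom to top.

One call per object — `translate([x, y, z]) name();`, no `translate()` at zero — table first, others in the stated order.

table();
translate([206, 271, 740]) open_box();
translate([217, 281, 880]) open_box_2();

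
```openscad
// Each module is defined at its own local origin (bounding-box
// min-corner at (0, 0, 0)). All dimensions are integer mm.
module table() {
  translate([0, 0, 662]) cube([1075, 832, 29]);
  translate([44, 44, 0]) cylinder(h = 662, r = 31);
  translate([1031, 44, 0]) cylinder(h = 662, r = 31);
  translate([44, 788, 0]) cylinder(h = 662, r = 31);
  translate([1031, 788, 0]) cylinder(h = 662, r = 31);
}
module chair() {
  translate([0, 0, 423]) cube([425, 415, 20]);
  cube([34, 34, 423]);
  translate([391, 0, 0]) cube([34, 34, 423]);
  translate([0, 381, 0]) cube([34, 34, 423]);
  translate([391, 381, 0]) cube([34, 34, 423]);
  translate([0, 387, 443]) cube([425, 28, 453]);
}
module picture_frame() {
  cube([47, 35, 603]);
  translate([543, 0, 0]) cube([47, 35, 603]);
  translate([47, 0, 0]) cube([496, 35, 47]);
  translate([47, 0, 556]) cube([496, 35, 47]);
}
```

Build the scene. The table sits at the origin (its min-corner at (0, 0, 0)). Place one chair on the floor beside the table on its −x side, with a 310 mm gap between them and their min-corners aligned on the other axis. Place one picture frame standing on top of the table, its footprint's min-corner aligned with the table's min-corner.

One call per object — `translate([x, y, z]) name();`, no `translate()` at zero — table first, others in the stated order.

table();
translate([-735, 0, 0]) chair();
translate([0, 0, 691]) picture_frame();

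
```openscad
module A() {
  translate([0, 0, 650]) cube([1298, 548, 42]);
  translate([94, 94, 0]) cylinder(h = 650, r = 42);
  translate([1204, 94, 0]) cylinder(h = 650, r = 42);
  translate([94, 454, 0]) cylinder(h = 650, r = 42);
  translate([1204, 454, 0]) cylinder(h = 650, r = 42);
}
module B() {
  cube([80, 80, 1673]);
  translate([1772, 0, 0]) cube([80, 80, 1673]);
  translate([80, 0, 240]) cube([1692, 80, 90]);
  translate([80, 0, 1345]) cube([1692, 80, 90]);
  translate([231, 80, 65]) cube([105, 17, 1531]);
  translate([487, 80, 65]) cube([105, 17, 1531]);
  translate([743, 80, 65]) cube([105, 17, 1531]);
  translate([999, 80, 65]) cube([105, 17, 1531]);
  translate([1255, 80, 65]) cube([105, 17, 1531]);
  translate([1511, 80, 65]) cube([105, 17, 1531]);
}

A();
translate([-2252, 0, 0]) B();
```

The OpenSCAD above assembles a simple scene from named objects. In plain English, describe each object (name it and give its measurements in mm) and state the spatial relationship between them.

A is a table: top 1298 mm (x) × 548 mm (y), 42 mm thick, upper face at z = 692 mm, on four round legs of 84 mm diameter, each leg's bounding box inset 52 mm from the nearest pair of top edges, running from z = 0 to the bottom of the top.

B is a fence section. Two 80×80 mm posts, 1673 mm tall, stand on the floor with a clear span of 1692 mm between their inner faces. Two horizontal rails of 80×90 mm section span the gap between the posts with their undersides at z = 240 mm and z = 1345 mm, flush with the posts' −y face. 6 pickets, each 105 mm wide, 17 mm thick and 1531 mm tall, are fixed to the +y face of the rails with their bottoms at z = 65 mm, evenly spaced across the span with equal gaps (rounded down to the nearest mm) at the −x end and between each pair — any rounding remainder accumulates at the +x end.

The fence section is on the floor beside the table on its −x side.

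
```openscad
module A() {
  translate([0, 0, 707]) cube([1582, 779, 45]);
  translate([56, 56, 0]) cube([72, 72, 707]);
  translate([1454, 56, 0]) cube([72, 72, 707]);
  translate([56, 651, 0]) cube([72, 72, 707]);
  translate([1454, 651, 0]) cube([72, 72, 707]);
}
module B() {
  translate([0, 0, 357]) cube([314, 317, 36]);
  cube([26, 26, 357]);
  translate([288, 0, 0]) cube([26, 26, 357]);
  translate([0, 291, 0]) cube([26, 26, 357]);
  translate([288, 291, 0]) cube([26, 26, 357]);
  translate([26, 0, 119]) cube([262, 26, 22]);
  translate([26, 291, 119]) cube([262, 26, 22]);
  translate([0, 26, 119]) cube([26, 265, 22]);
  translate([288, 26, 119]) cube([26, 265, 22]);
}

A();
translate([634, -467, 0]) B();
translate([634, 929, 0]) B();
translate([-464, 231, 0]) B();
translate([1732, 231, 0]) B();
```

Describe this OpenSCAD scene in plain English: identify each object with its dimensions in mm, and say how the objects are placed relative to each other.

A is a table with a 1582×779 mm rectangular top, 45 mm thick, top surface at z = 752 mm, supported by four 72×72 mm square legs, each inset 56 mm from the nearest pair of top edges, running from the floor.

B is a simple wooden stool: a rectangular seat 314 mm (x) by 317 mm (y), 36 mm thick, top face at z = 393 mm, on four square legs, each 26×26 mm in cross-section. The legs rest on z = 0, each flush with a corner of the seat. Four stretchers, 26 mm wide and 22 mm tall, connect adjacent legs with their undersides at z = 119 mm, each running between the inner faces of the legs it joins and aligned with the legs' outer faces on the other axis.

Four stools sit around the table at the −y, +y, −x, +x sides.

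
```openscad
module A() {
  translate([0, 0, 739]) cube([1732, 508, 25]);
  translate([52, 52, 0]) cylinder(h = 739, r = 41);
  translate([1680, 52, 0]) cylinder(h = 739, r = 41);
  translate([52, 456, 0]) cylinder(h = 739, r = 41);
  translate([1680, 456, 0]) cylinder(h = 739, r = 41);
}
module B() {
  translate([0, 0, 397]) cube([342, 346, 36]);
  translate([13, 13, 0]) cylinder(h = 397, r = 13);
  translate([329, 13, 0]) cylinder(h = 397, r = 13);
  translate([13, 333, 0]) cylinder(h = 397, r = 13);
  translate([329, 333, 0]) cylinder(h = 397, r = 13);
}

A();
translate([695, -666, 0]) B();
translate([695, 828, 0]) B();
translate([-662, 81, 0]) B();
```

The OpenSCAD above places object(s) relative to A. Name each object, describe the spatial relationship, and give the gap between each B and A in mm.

A is a table. B is a stool. Three stools sit around the table at the −y, +y, −x sides. The gap between each stool and the table is 320 mm.

Each stool's nearest face is 320 mm from the table's bounding box.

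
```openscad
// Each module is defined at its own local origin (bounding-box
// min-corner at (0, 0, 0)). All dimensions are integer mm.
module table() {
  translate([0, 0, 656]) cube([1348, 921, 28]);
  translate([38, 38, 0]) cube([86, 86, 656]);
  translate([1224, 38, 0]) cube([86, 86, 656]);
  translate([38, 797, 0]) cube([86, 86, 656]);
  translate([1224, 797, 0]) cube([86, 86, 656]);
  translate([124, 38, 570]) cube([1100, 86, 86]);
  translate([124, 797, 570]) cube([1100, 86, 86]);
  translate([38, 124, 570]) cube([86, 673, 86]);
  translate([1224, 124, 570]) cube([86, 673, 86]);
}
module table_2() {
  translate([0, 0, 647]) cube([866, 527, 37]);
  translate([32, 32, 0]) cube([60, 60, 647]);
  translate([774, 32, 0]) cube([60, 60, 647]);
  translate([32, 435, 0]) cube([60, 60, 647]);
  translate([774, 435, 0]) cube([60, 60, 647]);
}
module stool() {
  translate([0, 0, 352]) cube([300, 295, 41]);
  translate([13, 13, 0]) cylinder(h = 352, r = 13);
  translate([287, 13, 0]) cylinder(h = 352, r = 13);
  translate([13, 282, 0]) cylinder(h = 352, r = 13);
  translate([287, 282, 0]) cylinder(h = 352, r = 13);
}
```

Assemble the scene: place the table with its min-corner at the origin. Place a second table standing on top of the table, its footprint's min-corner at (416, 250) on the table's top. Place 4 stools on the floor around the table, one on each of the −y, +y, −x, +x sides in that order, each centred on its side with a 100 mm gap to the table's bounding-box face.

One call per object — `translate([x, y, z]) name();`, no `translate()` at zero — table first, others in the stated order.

table();
translate([416, 250, 684]) table_2();
translate([524, -395, 0]) stool();
translate([524, 1021, 0]) stool();
translate([-400, 313, 0]) stool();
translate([1448, 313, 0]) stool();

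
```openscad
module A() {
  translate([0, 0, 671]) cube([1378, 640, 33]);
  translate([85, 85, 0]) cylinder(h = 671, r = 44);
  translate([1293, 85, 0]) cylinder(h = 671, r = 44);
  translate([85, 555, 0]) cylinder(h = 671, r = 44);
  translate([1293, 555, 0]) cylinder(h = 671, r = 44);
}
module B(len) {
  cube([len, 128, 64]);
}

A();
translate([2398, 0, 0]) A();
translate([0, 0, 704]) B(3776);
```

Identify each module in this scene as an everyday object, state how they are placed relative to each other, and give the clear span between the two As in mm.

A is a table. B is a beam. A beam spans the tops of two tables. The clear span between the two tables is 1020 mm.

Second table starts at x = 2398; first ends at x = 1378; clear span = 2398 − 1378 = 1020 mm.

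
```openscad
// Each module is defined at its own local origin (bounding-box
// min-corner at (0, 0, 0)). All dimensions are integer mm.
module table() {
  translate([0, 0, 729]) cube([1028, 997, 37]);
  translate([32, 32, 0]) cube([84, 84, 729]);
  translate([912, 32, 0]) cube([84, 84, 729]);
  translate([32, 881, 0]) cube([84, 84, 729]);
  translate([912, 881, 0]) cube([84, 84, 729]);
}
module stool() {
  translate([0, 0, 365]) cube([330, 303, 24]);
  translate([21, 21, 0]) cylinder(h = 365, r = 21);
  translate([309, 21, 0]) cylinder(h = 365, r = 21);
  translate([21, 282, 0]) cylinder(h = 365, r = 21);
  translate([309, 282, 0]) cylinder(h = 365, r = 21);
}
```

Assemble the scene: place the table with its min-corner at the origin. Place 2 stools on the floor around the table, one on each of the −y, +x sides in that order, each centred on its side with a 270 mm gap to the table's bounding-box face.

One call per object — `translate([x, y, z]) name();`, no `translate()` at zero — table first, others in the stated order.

table();
translate([349, -573, 0]) stool();
translate([1298, 347, 0]) stool();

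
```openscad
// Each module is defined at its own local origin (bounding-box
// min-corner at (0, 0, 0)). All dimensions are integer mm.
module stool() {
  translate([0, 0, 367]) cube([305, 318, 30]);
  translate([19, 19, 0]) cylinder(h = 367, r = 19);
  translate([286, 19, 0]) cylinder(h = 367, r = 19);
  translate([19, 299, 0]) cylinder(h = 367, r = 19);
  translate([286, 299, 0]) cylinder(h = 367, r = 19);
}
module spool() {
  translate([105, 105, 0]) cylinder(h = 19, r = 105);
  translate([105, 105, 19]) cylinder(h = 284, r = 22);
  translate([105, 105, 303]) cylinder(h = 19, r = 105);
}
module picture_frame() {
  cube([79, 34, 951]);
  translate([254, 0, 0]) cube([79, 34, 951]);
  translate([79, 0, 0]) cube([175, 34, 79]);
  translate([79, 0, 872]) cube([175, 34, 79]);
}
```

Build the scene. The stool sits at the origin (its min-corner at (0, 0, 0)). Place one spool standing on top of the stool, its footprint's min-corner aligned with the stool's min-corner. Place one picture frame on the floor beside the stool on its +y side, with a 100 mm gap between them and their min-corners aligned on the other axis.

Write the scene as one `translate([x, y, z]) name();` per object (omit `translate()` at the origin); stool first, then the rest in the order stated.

stool();
translate([0, 0, 397]) spool();
translate([0, 418, 0]) picture_frame();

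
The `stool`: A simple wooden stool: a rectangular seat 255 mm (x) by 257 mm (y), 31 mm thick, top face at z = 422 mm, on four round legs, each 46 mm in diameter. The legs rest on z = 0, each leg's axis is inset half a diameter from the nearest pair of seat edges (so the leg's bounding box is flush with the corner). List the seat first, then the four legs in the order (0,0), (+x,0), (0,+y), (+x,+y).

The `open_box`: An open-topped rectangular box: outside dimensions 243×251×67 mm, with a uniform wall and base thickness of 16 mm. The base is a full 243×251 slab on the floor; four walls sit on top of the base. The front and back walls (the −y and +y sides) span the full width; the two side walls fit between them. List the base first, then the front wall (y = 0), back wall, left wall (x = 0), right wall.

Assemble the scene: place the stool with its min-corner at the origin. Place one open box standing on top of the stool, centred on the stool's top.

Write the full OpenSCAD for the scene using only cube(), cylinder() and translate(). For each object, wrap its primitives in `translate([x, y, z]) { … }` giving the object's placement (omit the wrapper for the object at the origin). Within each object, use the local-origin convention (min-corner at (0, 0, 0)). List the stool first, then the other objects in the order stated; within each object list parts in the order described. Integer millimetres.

translate([0, 0, 391]) cube([255, 257, 31]);
translate([23, 23, 0]) cylinder(h = 391, r = 23);
translate([232, 23, 0]) cylinder(h = 391, r = 23);
translate([23, 234, 0]) cylinder(h = 391, r = 23);
translate([232, 234, 0]) cylinder(h = 391, r = 23);
translate([6, 3, 422]) {
  cube([243, 251, 16]);
  translate([0, 0, 16]) cube([243, 16, 51]);
  translate([0, 235, 16]) cube([243, 16, 51]);
  translate([0, 16, 16]) cube([16, 219, 51]);
  translate([227, 16, 16]) cube([16, 219, 51]);
}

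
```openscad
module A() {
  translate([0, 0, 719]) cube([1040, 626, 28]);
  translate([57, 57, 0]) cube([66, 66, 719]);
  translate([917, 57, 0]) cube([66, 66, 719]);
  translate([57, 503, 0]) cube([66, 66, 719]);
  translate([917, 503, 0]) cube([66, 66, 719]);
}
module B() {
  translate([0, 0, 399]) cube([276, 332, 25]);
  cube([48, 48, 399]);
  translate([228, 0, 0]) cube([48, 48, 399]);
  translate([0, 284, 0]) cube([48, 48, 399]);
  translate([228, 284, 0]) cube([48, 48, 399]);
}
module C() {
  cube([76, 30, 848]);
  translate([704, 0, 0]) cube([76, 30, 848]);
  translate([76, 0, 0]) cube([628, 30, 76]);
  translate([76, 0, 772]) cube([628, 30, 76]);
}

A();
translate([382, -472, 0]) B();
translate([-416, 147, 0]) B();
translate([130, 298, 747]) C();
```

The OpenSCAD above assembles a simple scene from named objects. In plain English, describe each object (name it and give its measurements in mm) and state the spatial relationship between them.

A is a rectangular dining table. The top is 1040×626×28 mm with its upper surface at z = 747 mm. It stands on four 66×66 mm square legs, each inset 57 mm from the nearest pair of top edges, running from the floor to the underside of the top.

B is a simple wooden stool: a rectangular seat 276 mm (x) by 332 mm (y), 25 mm thick, top face at z = 424 mm, on four square legs, each 48×48 mm in cross-section. The legs rest on z = 0, each flush with a corner of the seat.

C is a rectangular picture frame lying in the x–z plane (depth along y). The opening is 628 mm wide (x) by 696 mm tall (z), surrounded by a border 76 mm wide on all four sides. The frame is 30 mm deep and is made of two full-height vertical stiles with two horizontal rails fitted between them.

Two stools sit around the table at the −y, −x sides. The picture frame is on top of the table, centred.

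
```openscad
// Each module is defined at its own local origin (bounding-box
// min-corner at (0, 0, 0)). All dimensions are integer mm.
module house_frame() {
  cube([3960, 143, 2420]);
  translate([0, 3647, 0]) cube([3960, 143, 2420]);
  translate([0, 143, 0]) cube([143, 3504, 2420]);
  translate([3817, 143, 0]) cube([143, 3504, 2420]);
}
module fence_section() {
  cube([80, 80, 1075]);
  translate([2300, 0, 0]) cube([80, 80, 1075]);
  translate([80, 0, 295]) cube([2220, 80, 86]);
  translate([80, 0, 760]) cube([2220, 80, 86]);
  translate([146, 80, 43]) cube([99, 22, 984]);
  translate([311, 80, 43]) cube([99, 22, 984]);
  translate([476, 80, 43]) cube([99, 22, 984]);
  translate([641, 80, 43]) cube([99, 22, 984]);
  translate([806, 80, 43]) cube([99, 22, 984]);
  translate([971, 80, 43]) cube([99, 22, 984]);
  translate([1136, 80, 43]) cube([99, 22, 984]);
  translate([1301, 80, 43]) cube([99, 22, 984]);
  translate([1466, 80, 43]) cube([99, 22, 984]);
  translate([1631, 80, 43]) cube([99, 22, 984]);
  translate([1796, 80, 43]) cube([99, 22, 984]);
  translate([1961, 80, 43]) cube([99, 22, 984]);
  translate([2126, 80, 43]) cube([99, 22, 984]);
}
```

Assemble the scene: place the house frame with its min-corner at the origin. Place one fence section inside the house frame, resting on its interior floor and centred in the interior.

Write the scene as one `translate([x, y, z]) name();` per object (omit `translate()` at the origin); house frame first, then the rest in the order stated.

house_frame();
translate([790, 1844, 0]) fence_section();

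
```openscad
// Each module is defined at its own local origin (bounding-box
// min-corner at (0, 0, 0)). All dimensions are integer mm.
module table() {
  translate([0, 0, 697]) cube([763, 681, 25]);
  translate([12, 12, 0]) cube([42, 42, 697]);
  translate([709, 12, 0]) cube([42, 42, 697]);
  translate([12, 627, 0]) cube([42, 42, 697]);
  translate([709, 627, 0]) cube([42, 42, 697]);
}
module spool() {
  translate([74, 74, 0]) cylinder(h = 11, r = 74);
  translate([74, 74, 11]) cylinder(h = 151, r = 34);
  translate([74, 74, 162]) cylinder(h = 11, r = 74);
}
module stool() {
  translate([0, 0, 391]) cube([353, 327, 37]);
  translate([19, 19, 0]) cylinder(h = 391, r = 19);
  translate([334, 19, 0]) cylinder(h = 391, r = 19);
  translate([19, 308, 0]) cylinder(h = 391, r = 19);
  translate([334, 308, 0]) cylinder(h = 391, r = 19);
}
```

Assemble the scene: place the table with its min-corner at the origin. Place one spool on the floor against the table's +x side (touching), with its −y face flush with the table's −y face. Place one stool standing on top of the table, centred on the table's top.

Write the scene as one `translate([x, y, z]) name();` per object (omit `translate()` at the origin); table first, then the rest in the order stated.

table();
translate([763, 0, 0]) spool();
translate([205, 177, 722]) stool();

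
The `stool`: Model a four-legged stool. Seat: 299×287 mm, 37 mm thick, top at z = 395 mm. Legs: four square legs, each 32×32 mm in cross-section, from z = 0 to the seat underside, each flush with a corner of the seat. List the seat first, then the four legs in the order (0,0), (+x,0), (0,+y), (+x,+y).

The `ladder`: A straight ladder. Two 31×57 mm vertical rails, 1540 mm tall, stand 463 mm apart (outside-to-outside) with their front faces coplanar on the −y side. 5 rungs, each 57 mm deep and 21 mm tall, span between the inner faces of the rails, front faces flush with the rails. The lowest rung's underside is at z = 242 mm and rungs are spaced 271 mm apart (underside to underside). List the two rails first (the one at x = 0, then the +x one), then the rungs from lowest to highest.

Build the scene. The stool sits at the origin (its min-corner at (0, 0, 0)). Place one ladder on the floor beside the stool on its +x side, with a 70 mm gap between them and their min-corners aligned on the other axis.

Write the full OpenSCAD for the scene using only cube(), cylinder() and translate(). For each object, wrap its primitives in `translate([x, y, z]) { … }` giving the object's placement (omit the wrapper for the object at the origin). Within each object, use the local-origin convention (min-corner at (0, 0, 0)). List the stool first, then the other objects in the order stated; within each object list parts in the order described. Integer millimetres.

translate([0, 0, 358]) cube([299, 287, 37]);
cube([32, 32, 358]);
translate([267, 0, 0]) cube([32, 32, 358]);
translate([0, 255, 0]) cube([32, 32, 358]);
translate([267, 255, 0]) cube([32, 32, 358]);
translate([369, 0, 0]) {
  cube([31, 57, 1540]);
  translate([432, 0, 0]) cube([31, 57, 1540]);
  translate([31, 0, 242]) cube([401, 57, 21]);
  translate([31, 0, 513]) cube([401, 57, 21]);
  translate([31, 0, 784]) cube([401, 57, 21]);
  translate([31, 0, 1055]) cube([401, 57, 21]);
  translate([31, 0, 1326]) cube([401, 57, 21]);
}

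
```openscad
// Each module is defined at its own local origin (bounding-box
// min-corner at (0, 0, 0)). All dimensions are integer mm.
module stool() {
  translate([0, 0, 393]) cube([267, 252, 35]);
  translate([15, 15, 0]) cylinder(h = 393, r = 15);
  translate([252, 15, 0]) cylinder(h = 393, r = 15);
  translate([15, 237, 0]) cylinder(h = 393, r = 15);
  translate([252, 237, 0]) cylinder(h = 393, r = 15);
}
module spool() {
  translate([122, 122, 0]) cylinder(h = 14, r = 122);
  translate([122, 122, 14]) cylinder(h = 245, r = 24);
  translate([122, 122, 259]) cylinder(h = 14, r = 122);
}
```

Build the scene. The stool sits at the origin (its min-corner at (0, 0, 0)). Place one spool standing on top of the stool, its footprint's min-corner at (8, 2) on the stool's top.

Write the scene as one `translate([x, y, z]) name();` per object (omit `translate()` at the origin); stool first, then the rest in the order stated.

stool();
translate([8, 2, 428]) spool();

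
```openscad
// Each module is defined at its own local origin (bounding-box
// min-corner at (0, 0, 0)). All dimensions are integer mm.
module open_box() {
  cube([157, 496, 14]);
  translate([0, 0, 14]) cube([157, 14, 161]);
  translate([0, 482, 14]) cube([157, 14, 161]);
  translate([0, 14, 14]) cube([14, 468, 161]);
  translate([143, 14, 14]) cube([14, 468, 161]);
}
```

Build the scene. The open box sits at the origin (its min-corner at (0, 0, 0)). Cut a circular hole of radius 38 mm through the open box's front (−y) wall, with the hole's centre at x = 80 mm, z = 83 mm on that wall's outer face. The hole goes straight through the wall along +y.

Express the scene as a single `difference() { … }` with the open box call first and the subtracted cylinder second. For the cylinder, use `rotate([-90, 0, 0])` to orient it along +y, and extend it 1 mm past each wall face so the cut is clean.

difference() {
  open_box();
  translate([80, -1, 83]) rotate([-90, 0, 0]) cylinder(h = 16, r = 38);
}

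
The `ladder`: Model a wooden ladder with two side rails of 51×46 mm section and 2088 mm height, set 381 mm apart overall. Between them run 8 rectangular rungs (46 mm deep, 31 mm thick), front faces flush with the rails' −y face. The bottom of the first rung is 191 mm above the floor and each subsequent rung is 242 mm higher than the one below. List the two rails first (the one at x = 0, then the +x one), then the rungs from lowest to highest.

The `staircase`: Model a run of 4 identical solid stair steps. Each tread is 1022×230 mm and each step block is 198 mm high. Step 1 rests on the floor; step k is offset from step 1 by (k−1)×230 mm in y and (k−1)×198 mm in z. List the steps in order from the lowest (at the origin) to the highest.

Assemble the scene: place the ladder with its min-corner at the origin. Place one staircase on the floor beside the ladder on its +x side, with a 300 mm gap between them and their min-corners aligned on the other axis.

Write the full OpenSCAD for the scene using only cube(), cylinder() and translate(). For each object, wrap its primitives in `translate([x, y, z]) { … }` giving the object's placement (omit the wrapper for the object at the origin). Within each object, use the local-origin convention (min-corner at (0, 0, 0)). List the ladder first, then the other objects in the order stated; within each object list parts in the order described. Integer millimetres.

cube([51, 46, 2088]);
translate([330, 0, 0]) cube([51, 46, 2088]);
translate([51, 0, 191]) cube([279, 46, 31]);
translate([51, 0, 433]) cube([279, 46, 31]);
translate([51, 0, 675]) cube([279, 46, 31]);
translate([51, 0, 917]) cube([279, 46, 31]);
translate([51, 0, 1159]) cube([279, 46, 31]);
translate([51, 0, 1401]) cube([279, 46, 31]);
translate([51, 0, 1643]) cube([279, 46, 31]);
translate([51, 0, 1885]) cube([279, 46, 31]);
translate([681, 0, 0]) {
  cube([1022, 230, 198]);
  translate([0, 230, 198]) cube([1022, 230, 198]);
  translate([0, 460, 396]) cube([1022, 230, 198]);
  translate([0, 690, 594]) cube([1022, 230, 198]);
}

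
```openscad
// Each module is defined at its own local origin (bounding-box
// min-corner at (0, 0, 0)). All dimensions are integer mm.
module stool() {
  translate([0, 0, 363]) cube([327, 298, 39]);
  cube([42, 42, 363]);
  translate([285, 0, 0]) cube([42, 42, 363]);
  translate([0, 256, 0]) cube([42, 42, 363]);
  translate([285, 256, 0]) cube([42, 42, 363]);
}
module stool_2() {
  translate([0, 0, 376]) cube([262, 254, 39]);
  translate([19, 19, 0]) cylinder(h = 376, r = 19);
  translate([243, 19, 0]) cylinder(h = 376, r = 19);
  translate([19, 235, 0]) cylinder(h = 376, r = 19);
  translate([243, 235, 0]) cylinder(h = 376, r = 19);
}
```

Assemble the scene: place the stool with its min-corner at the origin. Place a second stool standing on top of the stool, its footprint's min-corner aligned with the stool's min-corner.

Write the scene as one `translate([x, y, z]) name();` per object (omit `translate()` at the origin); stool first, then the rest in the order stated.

stool();
translate([0, 0, 402]) stool_2();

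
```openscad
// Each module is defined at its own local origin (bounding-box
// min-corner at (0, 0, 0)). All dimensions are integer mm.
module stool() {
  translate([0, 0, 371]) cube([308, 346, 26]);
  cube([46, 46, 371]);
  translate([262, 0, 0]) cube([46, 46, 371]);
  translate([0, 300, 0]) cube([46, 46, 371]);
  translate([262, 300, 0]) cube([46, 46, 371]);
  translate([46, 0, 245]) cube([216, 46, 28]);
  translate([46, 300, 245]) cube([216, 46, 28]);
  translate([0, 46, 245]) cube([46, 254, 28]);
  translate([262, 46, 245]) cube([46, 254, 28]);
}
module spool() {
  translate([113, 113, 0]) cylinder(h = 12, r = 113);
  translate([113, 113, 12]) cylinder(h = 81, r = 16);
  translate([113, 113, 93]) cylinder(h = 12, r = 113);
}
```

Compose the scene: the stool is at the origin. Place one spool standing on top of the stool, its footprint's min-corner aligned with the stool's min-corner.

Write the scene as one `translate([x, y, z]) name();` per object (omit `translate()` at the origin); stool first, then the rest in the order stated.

stool();
translate([0, 0, 397]) spool();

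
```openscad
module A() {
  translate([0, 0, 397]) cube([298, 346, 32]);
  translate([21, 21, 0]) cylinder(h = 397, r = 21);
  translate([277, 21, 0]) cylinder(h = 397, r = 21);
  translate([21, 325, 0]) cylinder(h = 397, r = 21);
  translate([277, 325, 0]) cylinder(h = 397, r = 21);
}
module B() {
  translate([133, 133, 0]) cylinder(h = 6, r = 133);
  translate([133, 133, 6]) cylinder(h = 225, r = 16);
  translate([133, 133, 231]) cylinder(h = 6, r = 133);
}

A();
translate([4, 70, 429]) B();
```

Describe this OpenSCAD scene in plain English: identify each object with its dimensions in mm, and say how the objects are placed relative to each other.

A is a four-legged stool. The seat is a 298×346×32 mm slab whose top surface is at z = 429 mm; four round legs, each 42 mm in diameter, run from the floor (z = 0) to the underside of the seat, each leg's axis is inset half a diameter from the nearest pair of seat edges (so the leg's bounding box is flush with the corner).

B is a spool: two coaxial disc flanges of radius 133 mm and thickness 6 mm, joined by a core cylinder of radius 16 mm and height 225 mm. The lower flange rests on z = 0 and the three cylinders share a vertical axis.

The spool is on top of the stool.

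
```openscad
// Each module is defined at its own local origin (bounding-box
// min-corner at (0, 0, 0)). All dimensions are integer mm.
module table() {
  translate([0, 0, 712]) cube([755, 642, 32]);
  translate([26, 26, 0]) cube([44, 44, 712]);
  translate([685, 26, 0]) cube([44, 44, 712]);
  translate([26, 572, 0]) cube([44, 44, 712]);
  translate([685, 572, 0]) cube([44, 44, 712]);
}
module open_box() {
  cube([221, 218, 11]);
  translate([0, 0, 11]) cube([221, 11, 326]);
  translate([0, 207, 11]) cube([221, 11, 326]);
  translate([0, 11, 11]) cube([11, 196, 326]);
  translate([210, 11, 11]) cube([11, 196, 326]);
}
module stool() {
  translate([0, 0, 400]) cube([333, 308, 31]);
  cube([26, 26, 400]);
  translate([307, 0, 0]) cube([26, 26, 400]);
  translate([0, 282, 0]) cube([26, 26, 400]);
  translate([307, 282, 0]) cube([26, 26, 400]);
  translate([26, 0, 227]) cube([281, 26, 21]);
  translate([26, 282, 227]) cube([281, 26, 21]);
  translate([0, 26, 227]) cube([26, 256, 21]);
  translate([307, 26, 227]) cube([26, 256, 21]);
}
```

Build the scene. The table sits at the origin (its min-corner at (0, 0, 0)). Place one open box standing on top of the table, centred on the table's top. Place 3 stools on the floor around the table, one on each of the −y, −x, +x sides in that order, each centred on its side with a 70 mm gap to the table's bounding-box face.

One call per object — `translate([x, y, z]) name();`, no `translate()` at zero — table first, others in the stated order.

table();
translate([267, 212, 744]) open_box();
translate([211, -378, 0]) stool();
translate([-403, 167, 0]) stool();
translate([825, 167, 0]) stool();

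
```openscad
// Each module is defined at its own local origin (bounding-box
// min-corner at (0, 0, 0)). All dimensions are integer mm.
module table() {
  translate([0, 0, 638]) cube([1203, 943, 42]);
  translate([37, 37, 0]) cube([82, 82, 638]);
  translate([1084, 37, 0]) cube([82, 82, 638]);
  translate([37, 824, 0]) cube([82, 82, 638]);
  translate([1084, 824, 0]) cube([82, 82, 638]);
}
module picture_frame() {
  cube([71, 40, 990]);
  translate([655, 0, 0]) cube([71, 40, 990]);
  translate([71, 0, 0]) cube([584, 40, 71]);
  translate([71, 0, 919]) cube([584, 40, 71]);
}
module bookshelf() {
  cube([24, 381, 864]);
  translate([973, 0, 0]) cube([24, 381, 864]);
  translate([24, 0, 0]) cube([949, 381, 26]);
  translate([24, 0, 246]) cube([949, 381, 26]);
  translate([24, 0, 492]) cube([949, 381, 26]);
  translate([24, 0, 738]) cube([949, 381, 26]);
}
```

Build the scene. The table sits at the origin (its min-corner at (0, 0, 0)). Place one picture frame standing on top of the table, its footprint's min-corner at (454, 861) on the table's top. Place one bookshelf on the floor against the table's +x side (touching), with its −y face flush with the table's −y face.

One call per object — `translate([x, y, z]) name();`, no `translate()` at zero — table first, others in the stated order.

table();
translate([454, 861, 680]) picture_frame();
translate([1203, 0, 0]) bookshelf();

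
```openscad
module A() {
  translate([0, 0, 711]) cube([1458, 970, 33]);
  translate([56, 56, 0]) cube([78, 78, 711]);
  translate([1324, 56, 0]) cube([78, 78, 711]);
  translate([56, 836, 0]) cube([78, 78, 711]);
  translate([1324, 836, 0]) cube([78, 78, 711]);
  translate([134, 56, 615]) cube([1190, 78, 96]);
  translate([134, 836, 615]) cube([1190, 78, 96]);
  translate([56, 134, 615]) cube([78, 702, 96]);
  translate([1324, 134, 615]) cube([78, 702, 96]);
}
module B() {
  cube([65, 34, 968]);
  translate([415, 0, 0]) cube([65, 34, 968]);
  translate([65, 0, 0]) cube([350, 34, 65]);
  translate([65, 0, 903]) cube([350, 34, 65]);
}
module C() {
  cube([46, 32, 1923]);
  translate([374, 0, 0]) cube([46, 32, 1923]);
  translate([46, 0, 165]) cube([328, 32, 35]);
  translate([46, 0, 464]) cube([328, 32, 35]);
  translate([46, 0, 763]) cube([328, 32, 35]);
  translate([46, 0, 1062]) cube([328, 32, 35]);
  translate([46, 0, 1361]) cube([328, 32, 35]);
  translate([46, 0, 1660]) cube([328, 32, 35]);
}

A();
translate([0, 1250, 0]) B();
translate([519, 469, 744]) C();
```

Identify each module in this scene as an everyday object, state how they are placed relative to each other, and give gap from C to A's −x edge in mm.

The ladder's min-x is at 519; the table's min-x is 0; gap = 519 mm.

A is a table. B is a picture frame. C is a ladder. The picture frame is on the floor beside the table on its +y side. The ladder is on top of the table, centred. The gap from the ladder to the table's −x edge is 519 mm.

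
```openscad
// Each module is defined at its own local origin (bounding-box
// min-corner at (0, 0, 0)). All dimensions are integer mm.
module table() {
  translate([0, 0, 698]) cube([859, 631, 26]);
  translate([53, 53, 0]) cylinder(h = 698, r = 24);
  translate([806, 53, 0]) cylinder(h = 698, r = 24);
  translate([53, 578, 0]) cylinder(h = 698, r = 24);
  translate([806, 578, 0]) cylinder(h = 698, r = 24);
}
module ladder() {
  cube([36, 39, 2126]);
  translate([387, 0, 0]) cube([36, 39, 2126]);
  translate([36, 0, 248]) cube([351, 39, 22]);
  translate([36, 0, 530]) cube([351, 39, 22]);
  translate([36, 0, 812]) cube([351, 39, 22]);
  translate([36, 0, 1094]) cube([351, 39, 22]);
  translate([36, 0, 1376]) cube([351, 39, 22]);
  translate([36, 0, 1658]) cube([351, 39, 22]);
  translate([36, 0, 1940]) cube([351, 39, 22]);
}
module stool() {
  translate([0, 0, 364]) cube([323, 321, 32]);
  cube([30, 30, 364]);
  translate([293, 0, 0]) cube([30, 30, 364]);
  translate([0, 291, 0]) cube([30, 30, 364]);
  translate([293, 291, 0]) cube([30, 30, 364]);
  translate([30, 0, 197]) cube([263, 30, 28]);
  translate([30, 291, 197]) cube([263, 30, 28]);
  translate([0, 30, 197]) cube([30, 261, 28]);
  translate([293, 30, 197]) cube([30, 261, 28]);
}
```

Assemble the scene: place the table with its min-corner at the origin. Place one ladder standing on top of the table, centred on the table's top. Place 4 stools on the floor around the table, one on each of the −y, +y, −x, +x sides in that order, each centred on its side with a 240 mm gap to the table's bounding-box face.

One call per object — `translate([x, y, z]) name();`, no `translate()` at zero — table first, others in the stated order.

table();
translate([218, 296, 724]) ladder();
translate([268, -561, 0]) stool();
translate([268, 871, 0]) stool();
translate([-563, 155, 0]) stool();
translate([1099, 155, 0]) stool();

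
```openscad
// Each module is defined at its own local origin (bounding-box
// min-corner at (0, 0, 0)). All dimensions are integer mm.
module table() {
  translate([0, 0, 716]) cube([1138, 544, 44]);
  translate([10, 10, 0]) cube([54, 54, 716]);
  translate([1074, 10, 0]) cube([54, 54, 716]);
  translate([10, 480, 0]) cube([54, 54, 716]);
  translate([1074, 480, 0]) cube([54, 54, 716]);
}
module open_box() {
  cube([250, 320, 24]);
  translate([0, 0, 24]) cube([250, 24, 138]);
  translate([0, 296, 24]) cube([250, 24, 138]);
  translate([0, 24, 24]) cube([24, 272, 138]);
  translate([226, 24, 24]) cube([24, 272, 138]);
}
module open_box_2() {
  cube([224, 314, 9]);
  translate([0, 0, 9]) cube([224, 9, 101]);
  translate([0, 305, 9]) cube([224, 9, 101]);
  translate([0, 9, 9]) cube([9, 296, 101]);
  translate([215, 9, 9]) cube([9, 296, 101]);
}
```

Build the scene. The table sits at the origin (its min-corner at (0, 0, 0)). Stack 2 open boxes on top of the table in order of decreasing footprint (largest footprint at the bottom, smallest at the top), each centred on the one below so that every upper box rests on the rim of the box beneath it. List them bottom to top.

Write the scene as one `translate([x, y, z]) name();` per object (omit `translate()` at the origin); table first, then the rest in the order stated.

table();
translate([444, 112, 760]) open_box();
translate([457, 115, 922]) open_box_2();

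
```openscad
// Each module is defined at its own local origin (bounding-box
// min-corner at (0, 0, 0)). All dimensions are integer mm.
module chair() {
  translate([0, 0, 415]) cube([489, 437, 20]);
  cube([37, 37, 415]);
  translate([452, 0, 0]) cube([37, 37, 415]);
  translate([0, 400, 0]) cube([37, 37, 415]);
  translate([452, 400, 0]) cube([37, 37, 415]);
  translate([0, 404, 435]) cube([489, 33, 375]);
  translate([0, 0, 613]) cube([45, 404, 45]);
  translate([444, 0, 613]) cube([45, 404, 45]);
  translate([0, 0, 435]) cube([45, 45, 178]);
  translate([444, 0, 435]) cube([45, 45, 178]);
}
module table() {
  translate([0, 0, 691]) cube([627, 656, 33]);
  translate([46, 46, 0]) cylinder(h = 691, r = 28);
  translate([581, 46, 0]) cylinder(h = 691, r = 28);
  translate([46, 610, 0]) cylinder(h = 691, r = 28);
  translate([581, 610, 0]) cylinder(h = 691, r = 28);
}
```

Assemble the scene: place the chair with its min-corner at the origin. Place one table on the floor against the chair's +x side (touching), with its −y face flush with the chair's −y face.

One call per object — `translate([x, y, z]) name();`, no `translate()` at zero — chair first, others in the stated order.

chair();
translate([489, 0, 0]) table();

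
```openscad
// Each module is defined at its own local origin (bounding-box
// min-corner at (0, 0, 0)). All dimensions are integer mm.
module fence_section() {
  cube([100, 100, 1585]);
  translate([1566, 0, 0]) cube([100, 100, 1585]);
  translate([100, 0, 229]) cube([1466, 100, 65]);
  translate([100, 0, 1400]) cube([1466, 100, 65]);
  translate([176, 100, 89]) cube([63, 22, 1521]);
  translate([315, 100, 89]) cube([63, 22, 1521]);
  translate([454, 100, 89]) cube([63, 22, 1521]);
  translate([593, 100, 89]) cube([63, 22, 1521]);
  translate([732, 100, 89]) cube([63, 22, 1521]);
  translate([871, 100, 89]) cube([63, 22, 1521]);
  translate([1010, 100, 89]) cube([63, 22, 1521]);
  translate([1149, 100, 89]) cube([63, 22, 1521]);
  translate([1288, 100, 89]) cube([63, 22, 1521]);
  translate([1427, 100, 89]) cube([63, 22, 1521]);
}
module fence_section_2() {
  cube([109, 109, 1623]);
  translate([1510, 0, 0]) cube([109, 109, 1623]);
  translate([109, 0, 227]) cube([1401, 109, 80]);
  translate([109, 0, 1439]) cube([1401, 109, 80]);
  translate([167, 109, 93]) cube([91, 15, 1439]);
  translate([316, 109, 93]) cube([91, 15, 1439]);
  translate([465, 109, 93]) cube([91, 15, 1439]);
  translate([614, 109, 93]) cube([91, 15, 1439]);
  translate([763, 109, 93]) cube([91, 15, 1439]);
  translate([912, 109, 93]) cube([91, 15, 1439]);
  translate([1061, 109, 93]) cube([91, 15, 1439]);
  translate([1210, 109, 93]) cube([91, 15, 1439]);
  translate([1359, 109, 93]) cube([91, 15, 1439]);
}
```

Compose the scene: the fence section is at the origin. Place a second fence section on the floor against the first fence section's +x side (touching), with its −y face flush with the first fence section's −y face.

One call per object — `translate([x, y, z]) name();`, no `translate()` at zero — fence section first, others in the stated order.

fence_section();
translate([1666, 0, 0]) fence_section_2();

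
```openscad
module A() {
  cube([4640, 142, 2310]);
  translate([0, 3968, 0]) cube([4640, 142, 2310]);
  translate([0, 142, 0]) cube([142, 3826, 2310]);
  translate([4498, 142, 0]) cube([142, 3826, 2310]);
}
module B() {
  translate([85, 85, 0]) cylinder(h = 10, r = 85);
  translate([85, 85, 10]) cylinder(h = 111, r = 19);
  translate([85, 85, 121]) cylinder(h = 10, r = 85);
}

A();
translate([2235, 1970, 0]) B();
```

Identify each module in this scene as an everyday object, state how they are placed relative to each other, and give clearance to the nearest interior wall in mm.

A is a house frame. B is a spool. The spool sits inside the house frame, centred. The clearance to the nearest interior wall is 1828 mm.

Clearances: x = 2093, y = 1828; minimum 1828 mm.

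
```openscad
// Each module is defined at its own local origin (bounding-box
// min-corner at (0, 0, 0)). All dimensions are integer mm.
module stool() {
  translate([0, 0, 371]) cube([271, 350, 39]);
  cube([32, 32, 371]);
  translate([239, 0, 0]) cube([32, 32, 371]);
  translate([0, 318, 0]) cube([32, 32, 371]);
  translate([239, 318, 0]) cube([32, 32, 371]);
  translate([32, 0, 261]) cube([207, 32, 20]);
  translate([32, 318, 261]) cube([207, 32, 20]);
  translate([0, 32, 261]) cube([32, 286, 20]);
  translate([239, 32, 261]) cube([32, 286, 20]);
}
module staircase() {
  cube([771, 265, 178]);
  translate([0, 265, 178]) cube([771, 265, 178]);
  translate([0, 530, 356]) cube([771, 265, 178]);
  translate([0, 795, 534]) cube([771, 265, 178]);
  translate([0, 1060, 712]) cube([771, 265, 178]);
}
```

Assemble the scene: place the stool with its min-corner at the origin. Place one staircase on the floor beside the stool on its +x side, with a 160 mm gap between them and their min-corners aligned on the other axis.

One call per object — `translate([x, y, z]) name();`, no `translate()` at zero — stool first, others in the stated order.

stool();
translate([431, 0, 0]) staircase();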